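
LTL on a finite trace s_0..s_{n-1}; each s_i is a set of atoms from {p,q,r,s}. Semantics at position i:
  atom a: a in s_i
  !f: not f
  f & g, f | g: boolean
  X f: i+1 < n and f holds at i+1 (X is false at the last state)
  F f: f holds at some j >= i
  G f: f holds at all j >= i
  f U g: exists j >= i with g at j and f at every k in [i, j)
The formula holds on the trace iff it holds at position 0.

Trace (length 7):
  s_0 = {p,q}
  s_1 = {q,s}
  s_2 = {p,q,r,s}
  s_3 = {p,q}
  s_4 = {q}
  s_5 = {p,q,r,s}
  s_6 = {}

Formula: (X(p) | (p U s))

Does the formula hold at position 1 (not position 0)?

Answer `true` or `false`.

s_0={p,q}: (X(p) | (p U s))=True X(p)=False p=True (p U s)=True s=False
s_1={q,s}: (X(p) | (p U s))=True X(p)=True p=False (p U s)=True s=True
s_2={p,q,r,s}: (X(p) | (p U s))=True X(p)=True p=True (p U s)=True s=True
s_3={p,q}: (X(p) | (p U s))=False X(p)=False p=True (p U s)=False s=False
s_4={q}: (X(p) | (p U s))=True X(p)=True p=False (p U s)=False s=False
s_5={p,q,r,s}: (X(p) | (p U s))=True X(p)=False p=True (p U s)=True s=True
s_6={}: (X(p) | (p U s))=False X(p)=False p=False (p U s)=False s=False
Evaluating at position 1: result = True

Answer: true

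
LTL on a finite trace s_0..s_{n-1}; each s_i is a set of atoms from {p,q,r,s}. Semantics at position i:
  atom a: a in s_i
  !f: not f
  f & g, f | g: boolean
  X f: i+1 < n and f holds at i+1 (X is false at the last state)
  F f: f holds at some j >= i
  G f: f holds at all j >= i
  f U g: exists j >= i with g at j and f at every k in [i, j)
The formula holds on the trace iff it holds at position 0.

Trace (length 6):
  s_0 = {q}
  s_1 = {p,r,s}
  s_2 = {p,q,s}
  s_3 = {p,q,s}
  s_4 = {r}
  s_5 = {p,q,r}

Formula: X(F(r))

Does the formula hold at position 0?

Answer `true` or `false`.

s_0={q}: X(F(r))=True F(r)=True r=False
s_1={p,r,s}: X(F(r))=True F(r)=True r=True
s_2={p,q,s}: X(F(r))=True F(r)=True r=False
s_3={p,q,s}: X(F(r))=True F(r)=True r=False
s_4={r}: X(F(r))=True F(r)=True r=True
s_5={p,q,r}: X(F(r))=False F(r)=True r=True

Answer: true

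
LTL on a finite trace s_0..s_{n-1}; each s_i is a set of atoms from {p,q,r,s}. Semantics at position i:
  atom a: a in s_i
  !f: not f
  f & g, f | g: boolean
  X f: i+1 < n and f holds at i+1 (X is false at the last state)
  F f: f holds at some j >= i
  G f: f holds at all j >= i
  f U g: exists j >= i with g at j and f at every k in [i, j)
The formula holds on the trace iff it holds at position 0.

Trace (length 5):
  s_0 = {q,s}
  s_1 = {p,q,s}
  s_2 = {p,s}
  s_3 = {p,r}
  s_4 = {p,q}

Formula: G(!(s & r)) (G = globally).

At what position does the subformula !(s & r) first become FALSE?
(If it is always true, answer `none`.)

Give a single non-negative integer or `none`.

Answer: none

Derivation:
s_0={q,s}: !(s & r)=True (s & r)=False s=True r=False
s_1={p,q,s}: !(s & r)=True (s & r)=False s=True r=False
s_2={p,s}: !(s & r)=True (s & r)=False s=True r=False
s_3={p,r}: !(s & r)=True (s & r)=False s=False r=True
s_4={p,q}: !(s & r)=True (s & r)=False s=False r=False
G(!(s & r)) holds globally = True
No violation — formula holds at every position.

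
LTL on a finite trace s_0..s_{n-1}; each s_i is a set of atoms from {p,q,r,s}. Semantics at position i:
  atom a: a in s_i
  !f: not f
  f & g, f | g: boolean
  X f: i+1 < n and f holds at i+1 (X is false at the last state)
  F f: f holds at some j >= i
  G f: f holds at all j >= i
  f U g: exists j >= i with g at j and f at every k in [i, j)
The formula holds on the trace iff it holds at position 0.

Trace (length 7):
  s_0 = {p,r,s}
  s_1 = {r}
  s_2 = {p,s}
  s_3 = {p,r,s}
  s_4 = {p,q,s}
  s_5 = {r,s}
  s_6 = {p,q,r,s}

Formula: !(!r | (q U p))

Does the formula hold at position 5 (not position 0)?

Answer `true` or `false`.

s_0={p,r,s}: !(!r | (q U p))=False (!r | (q U p))=True !r=False r=True (q U p)=True q=False p=True
s_1={r}: !(!r | (q U p))=True (!r | (q U p))=False !r=False r=True (q U p)=False q=False p=False
s_2={p,s}: !(!r | (q U p))=False (!r | (q U p))=True !r=True r=False (q U p)=True q=False p=True
s_3={p,r,s}: !(!r | (q U p))=False (!r | (q U p))=True !r=False r=True (q U p)=True q=False p=True
s_4={p,q,s}: !(!r | (q U p))=False (!r | (q U p))=True !r=True r=False (q U p)=True q=True p=True
s_5={r,s}: !(!r | (q U p))=True (!r | (q U p))=False !r=False r=True (q U p)=False q=False p=False
s_6={p,q,r,s}: !(!r | (q U p))=False (!r | (q U p))=True !r=False r=True (q U p)=True q=True p=True
Evaluating at position 5: result = True

Answer: true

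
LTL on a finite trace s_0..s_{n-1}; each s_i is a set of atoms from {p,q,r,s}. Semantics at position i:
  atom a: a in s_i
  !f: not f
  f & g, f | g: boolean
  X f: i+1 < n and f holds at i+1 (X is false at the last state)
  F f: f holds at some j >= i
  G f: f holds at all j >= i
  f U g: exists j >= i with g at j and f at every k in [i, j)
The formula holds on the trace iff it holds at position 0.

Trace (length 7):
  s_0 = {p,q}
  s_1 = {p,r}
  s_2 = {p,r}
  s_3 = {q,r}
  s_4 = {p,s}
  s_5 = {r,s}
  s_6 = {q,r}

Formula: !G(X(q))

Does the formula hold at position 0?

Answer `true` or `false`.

s_0={p,q}: !G(X(q))=True G(X(q))=False X(q)=False q=True
s_1={p,r}: !G(X(q))=True G(X(q))=False X(q)=False q=False
s_2={p,r}: !G(X(q))=True G(X(q))=False X(q)=True q=False
s_3={q,r}: !G(X(q))=True G(X(q))=False X(q)=False q=True
s_4={p,s}: !G(X(q))=True G(X(q))=False X(q)=False q=False
s_5={r,s}: !G(X(q))=True G(X(q))=False X(q)=True q=False
s_6={q,r}: !G(X(q))=True G(X(q))=False X(q)=False q=True

Answer: true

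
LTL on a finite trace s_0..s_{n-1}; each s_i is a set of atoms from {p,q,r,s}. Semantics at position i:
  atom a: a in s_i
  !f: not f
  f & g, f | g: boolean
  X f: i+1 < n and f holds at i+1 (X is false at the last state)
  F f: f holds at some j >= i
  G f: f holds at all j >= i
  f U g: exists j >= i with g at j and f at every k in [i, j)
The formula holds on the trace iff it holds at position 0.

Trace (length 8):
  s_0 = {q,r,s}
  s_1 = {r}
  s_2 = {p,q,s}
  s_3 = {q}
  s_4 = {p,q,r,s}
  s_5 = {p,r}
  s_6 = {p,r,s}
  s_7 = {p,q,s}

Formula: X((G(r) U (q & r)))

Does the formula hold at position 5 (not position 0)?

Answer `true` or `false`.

s_0={q,r,s}: X((G(r) U (q & r)))=False (G(r) U (q & r))=True G(r)=False r=True (q & r)=True q=True
s_1={r}: X((G(r) U (q & r)))=False (G(r) U (q & r))=False G(r)=False r=True (q & r)=False q=False
s_2={p,q,s}: X((G(r) U (q & r)))=False (G(r) U (q & r))=False G(r)=False r=False (q & r)=False q=True
s_3={q}: X((G(r) U (q & r)))=True (G(r) U (q & r))=False G(r)=False r=False (q & r)=False q=True
s_4={p,q,r,s}: X((G(r) U (q & r)))=False (G(r) U (q & r))=True G(r)=False r=True (q & r)=True q=True
s_5={p,r}: X((G(r) U (q & r)))=False (G(r) U (q & r))=False G(r)=False r=True (q & r)=False q=False
s_6={p,r,s}: X((G(r) U (q & r)))=False (G(r) U (q & r))=False G(r)=False r=True (q & r)=False q=False
s_7={p,q,s}: X((G(r) U (q & r)))=False (G(r) U (q & r))=False G(r)=False r=False (q & r)=False q=True
Evaluating at position 5: result = False

Answer: false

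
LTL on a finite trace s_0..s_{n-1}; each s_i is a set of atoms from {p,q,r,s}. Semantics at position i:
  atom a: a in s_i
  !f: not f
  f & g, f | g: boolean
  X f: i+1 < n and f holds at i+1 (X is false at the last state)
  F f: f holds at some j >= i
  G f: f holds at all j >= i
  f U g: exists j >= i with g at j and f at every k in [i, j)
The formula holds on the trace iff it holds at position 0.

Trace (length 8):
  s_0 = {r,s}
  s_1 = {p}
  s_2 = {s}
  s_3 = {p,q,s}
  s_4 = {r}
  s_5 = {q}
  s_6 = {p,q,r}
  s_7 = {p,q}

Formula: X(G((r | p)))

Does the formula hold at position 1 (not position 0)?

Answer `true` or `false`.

Answer: false

Derivation:
s_0={r,s}: X(G((r | p)))=False G((r | p))=False (r | p)=True r=True p=False
s_1={p}: X(G((r | p)))=False G((r | p))=False (r | p)=True r=False p=True
s_2={s}: X(G((r | p)))=False G((r | p))=False (r | p)=False r=False p=False
s_3={p,q,s}: X(G((r | p)))=False G((r | p))=False (r | p)=True r=False p=True
s_4={r}: X(G((r | p)))=False G((r | p))=False (r | p)=True r=True p=False
s_5={q}: X(G((r | p)))=True G((r | p))=False (r | p)=False r=False p=False
s_6={p,q,r}: X(G((r | p)))=True G((r | p))=True (r | p)=True r=True p=True
s_7={p,q}: X(G((r | p)))=False G((r | p))=True (r | p)=True r=False p=True
Evaluating at position 1: result = False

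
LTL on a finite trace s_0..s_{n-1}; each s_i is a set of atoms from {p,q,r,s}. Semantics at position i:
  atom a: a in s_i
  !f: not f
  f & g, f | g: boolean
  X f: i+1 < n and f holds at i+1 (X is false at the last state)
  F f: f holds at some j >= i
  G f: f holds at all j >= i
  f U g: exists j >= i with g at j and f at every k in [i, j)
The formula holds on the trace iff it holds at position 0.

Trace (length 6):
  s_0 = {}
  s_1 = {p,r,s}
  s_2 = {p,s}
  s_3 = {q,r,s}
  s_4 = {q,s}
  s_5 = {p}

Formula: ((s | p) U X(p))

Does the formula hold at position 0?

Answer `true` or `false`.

Answer: true

Derivation:
s_0={}: ((s | p) U X(p))=True (s | p)=False s=False p=False X(p)=True
s_1={p,r,s}: ((s | p) U X(p))=True (s | p)=True s=True p=True X(p)=True
s_2={p,s}: ((s | p) U X(p))=True (s | p)=True s=True p=True X(p)=False
s_3={q,r,s}: ((s | p) U X(p))=True (s | p)=True s=True p=False X(p)=False
s_4={q,s}: ((s | p) U X(p))=True (s | p)=True s=True p=False X(p)=True
s_5={p}: ((s | p) U X(p))=False (s | p)=True s=False p=True X(p)=False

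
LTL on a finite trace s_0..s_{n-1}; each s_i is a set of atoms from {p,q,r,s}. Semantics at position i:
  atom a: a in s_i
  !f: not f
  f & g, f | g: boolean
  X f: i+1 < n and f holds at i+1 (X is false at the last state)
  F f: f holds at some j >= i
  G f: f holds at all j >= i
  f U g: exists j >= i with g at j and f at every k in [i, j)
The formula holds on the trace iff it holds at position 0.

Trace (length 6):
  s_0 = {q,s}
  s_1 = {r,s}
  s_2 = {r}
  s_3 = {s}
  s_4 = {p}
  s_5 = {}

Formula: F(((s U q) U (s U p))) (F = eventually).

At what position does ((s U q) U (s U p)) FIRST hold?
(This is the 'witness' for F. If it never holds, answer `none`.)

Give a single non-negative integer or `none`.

Answer: 3

Derivation:
s_0={q,s}: ((s U q) U (s U p))=False (s U q)=True s=True q=True (s U p)=False p=False
s_1={r,s}: ((s U q) U (s U p))=False (s U q)=False s=True q=False (s U p)=False p=False
s_2={r}: ((s U q) U (s U p))=False (s U q)=False s=False q=False (s U p)=False p=False
s_3={s}: ((s U q) U (s U p))=True (s U q)=False s=True q=False (s U p)=True p=False
s_4={p}: ((s U q) U (s U p))=True (s U q)=False s=False q=False (s U p)=True p=True
s_5={}: ((s U q) U (s U p))=False (s U q)=False s=False q=False (s U p)=False p=False
F(((s U q) U (s U p))) holds; first witness at position 3.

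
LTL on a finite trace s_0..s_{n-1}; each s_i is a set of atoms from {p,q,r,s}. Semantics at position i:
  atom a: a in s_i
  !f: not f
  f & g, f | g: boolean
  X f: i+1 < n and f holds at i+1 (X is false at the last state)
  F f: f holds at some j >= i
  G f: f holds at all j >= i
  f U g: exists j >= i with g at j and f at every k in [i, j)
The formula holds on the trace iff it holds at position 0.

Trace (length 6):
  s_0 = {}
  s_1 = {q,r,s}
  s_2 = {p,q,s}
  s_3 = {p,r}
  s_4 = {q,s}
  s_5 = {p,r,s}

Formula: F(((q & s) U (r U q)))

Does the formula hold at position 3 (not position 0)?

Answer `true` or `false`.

s_0={}: F(((q & s) U (r U q)))=True ((q & s) U (r U q))=False (q & s)=False q=False s=False (r U q)=False r=False
s_1={q,r,s}: F(((q & s) U (r U q)))=True ((q & s) U (r U q))=True (q & s)=True q=True s=True (r U q)=True r=True
s_2={p,q,s}: F(((q & s) U (r U q)))=True ((q & s) U (r U q))=True (q & s)=True q=True s=True (r U q)=True r=False
s_3={p,r}: F(((q & s) U (r U q)))=True ((q & s) U (r U q))=True (q & s)=False q=False s=False (r U q)=True r=True
s_4={q,s}: F(((q & s) U (r U q)))=True ((q & s) U (r U q))=True (q & s)=True q=True s=True (r U q)=True r=False
s_5={p,r,s}: F(((q & s) U (r U q)))=False ((q & s) U (r U q))=False (q & s)=False q=False s=True (r U q)=False r=True
Evaluating at position 3: result = True

Answer: true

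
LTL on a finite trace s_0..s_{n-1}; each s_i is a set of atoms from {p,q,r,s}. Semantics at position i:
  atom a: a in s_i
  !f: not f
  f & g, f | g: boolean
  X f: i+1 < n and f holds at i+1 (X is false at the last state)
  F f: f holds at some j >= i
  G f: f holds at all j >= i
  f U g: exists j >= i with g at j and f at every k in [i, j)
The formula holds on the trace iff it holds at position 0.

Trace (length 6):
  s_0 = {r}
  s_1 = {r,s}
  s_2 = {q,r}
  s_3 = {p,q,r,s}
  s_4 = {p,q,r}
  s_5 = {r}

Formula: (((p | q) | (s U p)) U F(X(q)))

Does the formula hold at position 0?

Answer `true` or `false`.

s_0={r}: (((p | q) | (s U p)) U F(X(q)))=True ((p | q) | (s U p))=False (p | q)=False p=False q=False (s U p)=False s=False F(X(q))=True X(q)=False
s_1={r,s}: (((p | q) | (s U p)) U F(X(q)))=True ((p | q) | (s U p))=False (p | q)=False p=False q=False (s U p)=False s=True F(X(q))=True X(q)=True
s_2={q,r}: (((p | q) | (s U p)) U F(X(q)))=True ((p | q) | (s U p))=True (p | q)=True p=False q=True (s U p)=False s=False F(X(q))=True X(q)=True
s_3={p,q,r,s}: (((p | q) | (s U p)) U F(X(q)))=True ((p | q) | (s U p))=True (p | q)=True p=True q=True (s U p)=True s=True F(X(q))=True X(q)=True
s_4={p,q,r}: (((p | q) | (s U p)) U F(X(q)))=False ((p | q) | (s U p))=True (p | q)=True p=True q=True (s U p)=True s=False F(X(q))=False X(q)=False
s_5={r}: (((p | q) | (s U p)) U F(X(q)))=False ((p | q) | (s U p))=False (p | q)=False p=False q=False (s U p)=False s=False F(X(q))=False X(q)=False

Answer: true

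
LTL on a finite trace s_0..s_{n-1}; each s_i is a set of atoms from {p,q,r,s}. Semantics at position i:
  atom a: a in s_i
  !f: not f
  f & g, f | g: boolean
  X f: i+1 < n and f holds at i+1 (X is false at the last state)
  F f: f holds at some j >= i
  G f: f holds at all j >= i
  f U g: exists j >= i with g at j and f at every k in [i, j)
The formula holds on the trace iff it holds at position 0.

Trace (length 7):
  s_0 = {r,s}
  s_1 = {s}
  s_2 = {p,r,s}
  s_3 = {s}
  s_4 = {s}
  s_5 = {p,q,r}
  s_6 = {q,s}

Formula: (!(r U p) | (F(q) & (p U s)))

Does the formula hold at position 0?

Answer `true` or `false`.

s_0={r,s}: (!(r U p) | (F(q) & (p U s)))=True !(r U p)=True (r U p)=False r=True p=False (F(q) & (p U s))=True F(q)=True q=False (p U s)=True s=True
s_1={s}: (!(r U p) | (F(q) & (p U s)))=True !(r U p)=True (r U p)=False r=False p=False (F(q) & (p U s))=True F(q)=True q=False (p U s)=True s=True
s_2={p,r,s}: (!(r U p) | (F(q) & (p U s)))=True !(r U p)=False (r U p)=True r=True p=True (F(q) & (p U s))=True F(q)=True q=False (p U s)=True s=True
s_3={s}: (!(r U p) | (F(q) & (p U s)))=True !(r U p)=True (r U p)=False r=False p=False (F(q) & (p U s))=True F(q)=True q=False (p U s)=True s=True
s_4={s}: (!(r U p) | (F(q) & (p U s)))=True !(r U p)=True (r U p)=False r=False p=False (F(q) & (p U s))=True F(q)=True q=False (p U s)=True s=True
s_5={p,q,r}: (!(r U p) | (F(q) & (p U s)))=True !(r U p)=False (r U p)=True r=True p=True (F(q) & (p U s))=True F(q)=True q=True (p U s)=True s=False
s_6={q,s}: (!(r U p) | (F(q) & (p U s)))=True !(r U p)=True (r U p)=False r=False p=False (F(q) & (p U s))=True F(q)=True q=True (p U s)=True s=True

Answer: true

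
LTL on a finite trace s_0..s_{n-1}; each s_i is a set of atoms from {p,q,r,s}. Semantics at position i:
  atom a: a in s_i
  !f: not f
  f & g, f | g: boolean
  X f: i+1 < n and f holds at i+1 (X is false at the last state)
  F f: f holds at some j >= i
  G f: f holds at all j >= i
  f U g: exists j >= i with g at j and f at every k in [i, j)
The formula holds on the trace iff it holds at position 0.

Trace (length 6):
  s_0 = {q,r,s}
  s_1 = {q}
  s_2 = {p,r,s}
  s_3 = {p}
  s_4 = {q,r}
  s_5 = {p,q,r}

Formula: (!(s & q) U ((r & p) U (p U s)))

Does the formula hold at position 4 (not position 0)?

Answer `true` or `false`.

Answer: false

Derivation:
s_0={q,r,s}: (!(s & q) U ((r & p) U (p U s)))=True !(s & q)=False (s & q)=True s=True q=True ((r & p) U (p U s))=True (r & p)=False r=True p=False (p U s)=True
s_1={q}: (!(s & q) U ((r & p) U (p U s)))=True !(s & q)=True (s & q)=False s=False q=True ((r & p) U (p U s))=False (r & p)=False r=False p=False (p U s)=False
s_2={p,r,s}: (!(s & q) U ((r & p) U (p U s)))=True !(s & q)=True (s & q)=False s=True q=False ((r & p) U (p U s))=True (r & p)=True r=True p=True (p U s)=True
s_3={p}: (!(s & q) U ((r & p) U (p U s)))=False !(s & q)=True (s & q)=False s=False q=False ((r & p) U (p U s))=False (r & p)=False r=False p=True (p U s)=False
s_4={q,r}: (!(s & q) U ((r & p) U (p U s)))=False !(s & q)=True (s & q)=False s=False q=True ((r & p) U (p U s))=False (r & p)=False r=True p=False (p U s)=False
s_5={p,q,r}: (!(s & q) U ((r & p) U (p U s)))=False !(s & q)=True (s & q)=False s=False q=True ((r & p) U (p U s))=False (r & p)=True r=True p=True (p U s)=False
Evaluating at position 4: result = False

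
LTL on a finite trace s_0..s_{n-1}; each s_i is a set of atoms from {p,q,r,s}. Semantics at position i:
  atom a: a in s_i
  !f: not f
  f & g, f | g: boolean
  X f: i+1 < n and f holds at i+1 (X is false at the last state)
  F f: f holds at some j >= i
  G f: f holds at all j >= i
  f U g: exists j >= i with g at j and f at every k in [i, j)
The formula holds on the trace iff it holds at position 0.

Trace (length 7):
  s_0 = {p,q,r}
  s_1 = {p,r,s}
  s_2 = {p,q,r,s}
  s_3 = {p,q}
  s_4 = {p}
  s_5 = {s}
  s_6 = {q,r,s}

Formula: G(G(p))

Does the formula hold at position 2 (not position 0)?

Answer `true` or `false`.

Answer: false

Derivation:
s_0={p,q,r}: G(G(p))=False G(p)=False p=True
s_1={p,r,s}: G(G(p))=False G(p)=False p=True
s_2={p,q,r,s}: G(G(p))=False G(p)=False p=True
s_3={p,q}: G(G(p))=False G(p)=False p=True
s_4={p}: G(G(p))=False G(p)=False p=True
s_5={s}: G(G(p))=False G(p)=False p=False
s_6={q,r,s}: G(G(p))=False G(p)=False p=False
Evaluating at position 2: result = False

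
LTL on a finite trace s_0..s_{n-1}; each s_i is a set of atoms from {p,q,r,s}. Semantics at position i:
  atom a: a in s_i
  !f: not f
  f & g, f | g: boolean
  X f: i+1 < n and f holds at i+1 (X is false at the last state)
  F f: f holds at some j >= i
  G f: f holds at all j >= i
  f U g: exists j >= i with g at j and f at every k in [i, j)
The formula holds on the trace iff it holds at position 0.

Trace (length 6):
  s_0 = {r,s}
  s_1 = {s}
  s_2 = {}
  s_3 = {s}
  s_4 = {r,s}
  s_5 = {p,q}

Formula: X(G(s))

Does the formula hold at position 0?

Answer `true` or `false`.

s_0={r,s}: X(G(s))=False G(s)=False s=True
s_1={s}: X(G(s))=False G(s)=False s=True
s_2={}: X(G(s))=False G(s)=False s=False
s_3={s}: X(G(s))=False G(s)=False s=True
s_4={r,s}: X(G(s))=False G(s)=False s=True
s_5={p,q}: X(G(s))=False G(s)=False s=False

Answer: false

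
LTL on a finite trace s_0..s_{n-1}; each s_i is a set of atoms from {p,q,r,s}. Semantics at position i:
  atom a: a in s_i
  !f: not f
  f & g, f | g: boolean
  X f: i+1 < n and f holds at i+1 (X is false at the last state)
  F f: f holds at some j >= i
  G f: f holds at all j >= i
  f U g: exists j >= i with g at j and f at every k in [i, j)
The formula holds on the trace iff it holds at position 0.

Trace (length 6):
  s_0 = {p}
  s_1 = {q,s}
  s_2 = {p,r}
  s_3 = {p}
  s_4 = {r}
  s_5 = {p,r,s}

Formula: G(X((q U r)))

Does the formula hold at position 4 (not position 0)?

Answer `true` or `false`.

s_0={p}: G(X((q U r)))=False X((q U r))=True (q U r)=False q=False r=False
s_1={q,s}: G(X((q U r)))=False X((q U r))=True (q U r)=True q=True r=False
s_2={p,r}: G(X((q U r)))=False X((q U r))=False (q U r)=True q=False r=True
s_3={p}: G(X((q U r)))=False X((q U r))=True (q U r)=False q=False r=False
s_4={r}: G(X((q U r)))=False X((q U r))=True (q U r)=True q=False r=True
s_5={p,r,s}: G(X((q U r)))=False X((q U r))=False (q U r)=True q=False r=True
Evaluating at position 4: result = False

Answer: false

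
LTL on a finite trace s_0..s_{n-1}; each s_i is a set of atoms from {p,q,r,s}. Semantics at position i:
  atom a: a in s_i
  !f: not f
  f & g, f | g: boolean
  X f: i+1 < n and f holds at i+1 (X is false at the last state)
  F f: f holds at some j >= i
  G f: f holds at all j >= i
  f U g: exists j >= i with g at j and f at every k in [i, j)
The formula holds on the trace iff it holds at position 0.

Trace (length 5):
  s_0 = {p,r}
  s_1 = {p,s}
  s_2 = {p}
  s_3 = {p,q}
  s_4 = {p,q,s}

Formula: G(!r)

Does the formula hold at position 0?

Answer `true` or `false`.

s_0={p,r}: G(!r)=False !r=False r=True
s_1={p,s}: G(!r)=True !r=True r=False
s_2={p}: G(!r)=True !r=True r=False
s_3={p,q}: G(!r)=True !r=True r=False
s_4={p,q,s}: G(!r)=True !r=True r=False

Answer: false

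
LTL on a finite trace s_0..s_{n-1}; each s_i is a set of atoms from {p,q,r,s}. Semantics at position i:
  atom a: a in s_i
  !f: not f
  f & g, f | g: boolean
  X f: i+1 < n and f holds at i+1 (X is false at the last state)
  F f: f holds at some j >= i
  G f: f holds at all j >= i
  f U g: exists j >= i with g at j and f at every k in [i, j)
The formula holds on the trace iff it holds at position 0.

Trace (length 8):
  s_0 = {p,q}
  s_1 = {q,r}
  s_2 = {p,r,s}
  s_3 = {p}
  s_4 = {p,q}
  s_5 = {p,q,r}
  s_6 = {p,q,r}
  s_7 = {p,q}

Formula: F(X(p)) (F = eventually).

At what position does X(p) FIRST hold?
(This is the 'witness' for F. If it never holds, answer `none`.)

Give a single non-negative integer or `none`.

Answer: 1

Derivation:
s_0={p,q}: X(p)=False p=True
s_1={q,r}: X(p)=True p=False
s_2={p,r,s}: X(p)=True p=True
s_3={p}: X(p)=True p=True
s_4={p,q}: X(p)=True p=True
s_5={p,q,r}: X(p)=True p=True
s_6={p,q,r}: X(p)=True p=True
s_7={p,q}: X(p)=False p=True
F(X(p)) holds; first witness at position 1.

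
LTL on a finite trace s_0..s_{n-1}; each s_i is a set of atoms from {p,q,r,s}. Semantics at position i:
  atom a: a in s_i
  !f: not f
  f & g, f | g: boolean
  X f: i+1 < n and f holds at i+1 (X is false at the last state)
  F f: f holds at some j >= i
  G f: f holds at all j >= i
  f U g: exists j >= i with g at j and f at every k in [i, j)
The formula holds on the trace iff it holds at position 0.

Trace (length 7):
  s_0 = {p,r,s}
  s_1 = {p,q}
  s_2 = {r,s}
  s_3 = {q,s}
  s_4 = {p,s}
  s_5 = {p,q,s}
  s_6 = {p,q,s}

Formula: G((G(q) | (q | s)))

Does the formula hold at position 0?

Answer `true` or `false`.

s_0={p,r,s}: G((G(q) | (q | s)))=True (G(q) | (q | s))=True G(q)=False q=False (q | s)=True s=True
s_1={p,q}: G((G(q) | (q | s)))=True (G(q) | (q | s))=True G(q)=False q=True (q | s)=True s=False
s_2={r,s}: G((G(q) | (q | s)))=True (G(q) | (q | s))=True G(q)=False q=False (q | s)=True s=True
s_3={q,s}: G((G(q) | (q | s)))=True (G(q) | (q | s))=True G(q)=False q=True (q | s)=True s=True
s_4={p,s}: G((G(q) | (q | s)))=True (G(q) | (q | s))=True G(q)=False q=False (q | s)=True s=True
s_5={p,q,s}: G((G(q) | (q | s)))=True (G(q) | (q | s))=True G(q)=True q=True (q | s)=True s=True
s_6={p,q,s}: G((G(q) | (q | s)))=True (G(q) | (q | s))=True G(q)=True q=True (q | s)=True s=True

Answer: true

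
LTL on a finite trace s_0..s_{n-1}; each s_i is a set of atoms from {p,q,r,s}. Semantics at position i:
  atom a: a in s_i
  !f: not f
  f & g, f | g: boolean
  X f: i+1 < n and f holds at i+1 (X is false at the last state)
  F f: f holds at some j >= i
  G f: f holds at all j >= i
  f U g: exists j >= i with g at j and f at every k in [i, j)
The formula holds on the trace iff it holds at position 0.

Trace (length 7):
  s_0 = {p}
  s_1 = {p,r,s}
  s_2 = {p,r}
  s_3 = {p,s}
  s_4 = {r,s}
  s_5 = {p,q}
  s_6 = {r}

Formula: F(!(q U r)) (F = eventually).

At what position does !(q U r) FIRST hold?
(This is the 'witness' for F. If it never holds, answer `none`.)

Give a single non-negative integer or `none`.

Answer: 0

Derivation:
s_0={p}: !(q U r)=True (q U r)=False q=False r=False
s_1={p,r,s}: !(q U r)=False (q U r)=True q=False r=True
s_2={p,r}: !(q U r)=False (q U r)=True q=False r=True
s_3={p,s}: !(q U r)=True (q U r)=False q=False r=False
s_4={r,s}: !(q U r)=False (q U r)=True q=False r=True
s_5={p,q}: !(q U r)=False (q U r)=True q=True r=False
s_6={r}: !(q U r)=False (q U r)=True q=False r=True
F(!(q U r)) holds; first witness at position 0.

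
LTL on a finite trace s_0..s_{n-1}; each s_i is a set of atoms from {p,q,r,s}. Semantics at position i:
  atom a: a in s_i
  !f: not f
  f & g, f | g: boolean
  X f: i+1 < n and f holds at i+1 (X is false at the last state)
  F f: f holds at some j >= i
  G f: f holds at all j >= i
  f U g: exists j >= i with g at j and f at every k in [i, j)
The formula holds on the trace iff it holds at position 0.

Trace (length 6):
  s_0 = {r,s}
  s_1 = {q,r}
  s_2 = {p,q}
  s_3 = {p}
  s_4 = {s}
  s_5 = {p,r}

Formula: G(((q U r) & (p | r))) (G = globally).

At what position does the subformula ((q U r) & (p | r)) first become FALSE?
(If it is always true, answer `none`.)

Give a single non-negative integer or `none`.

s_0={r,s}: ((q U r) & (p | r))=True (q U r)=True q=False r=True (p | r)=True p=False
s_1={q,r}: ((q U r) & (p | r))=True (q U r)=True q=True r=True (p | r)=True p=False
s_2={p,q}: ((q U r) & (p | r))=False (q U r)=False q=True r=False (p | r)=True p=True
s_3={p}: ((q U r) & (p | r))=False (q U r)=False q=False r=False (p | r)=True p=True
s_4={s}: ((q U r) & (p | r))=False (q U r)=False q=False r=False (p | r)=False p=False
s_5={p,r}: ((q U r) & (p | r))=True (q U r)=True q=False r=True (p | r)=True p=True
G(((q U r) & (p | r))) holds globally = False
First violation at position 2.

Answer: 2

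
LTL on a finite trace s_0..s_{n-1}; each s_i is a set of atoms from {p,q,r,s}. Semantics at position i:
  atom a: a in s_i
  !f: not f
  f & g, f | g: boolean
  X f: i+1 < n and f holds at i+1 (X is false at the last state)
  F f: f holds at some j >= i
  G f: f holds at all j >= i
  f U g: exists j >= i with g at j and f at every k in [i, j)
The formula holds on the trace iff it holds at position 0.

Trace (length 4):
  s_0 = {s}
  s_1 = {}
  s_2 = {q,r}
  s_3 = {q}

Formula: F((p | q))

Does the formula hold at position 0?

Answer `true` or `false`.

s_0={s}: F((p | q))=True (p | q)=False p=False q=False
s_1={}: F((p | q))=True (p | q)=False p=False q=False
s_2={q,r}: F((p | q))=True (p | q)=True p=False q=True
s_3={q}: F((p | q))=True (p | q)=True p=False q=True

Answer: true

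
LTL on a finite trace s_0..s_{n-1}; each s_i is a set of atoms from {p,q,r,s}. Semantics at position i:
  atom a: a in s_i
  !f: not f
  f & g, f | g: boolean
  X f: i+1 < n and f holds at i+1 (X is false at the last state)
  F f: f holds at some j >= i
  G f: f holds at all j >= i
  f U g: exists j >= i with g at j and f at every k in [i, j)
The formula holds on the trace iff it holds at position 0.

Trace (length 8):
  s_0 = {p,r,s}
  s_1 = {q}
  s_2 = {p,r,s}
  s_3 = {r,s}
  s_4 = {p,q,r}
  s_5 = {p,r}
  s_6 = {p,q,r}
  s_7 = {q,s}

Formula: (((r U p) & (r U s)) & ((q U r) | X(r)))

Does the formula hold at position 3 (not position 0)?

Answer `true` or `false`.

Answer: true

Derivation:
s_0={p,r,s}: (((r U p) & (r U s)) & ((q U r) | X(r)))=True ((r U p) & (r U s))=True (r U p)=True r=True p=True (r U s)=True s=True ((q U r) | X(r))=True (q U r)=True q=False X(r)=False
s_1={q}: (((r U p) & (r U s)) & ((q U r) | X(r)))=False ((r U p) & (r U s))=False (r U p)=False r=False p=False (r U s)=False s=False ((q U r) | X(r))=True (q U r)=True q=True X(r)=True
s_2={p,r,s}: (((r U p) & (r U s)) & ((q U r) | X(r)))=True ((r U p) & (r U s))=True (r U p)=True r=True p=True (r U s)=True s=True ((q U r) | X(r))=True (q U r)=True q=False X(r)=True
s_3={r,s}: (((r U p) & (r U s)) & ((q U r) | X(r)))=True ((r U p) & (r U s))=True (r U p)=True r=True p=False (r U s)=True s=True ((q U r) | X(r))=True (q U r)=True q=False X(r)=True
s_4={p,q,r}: (((r U p) & (r U s)) & ((q U r) | X(r)))=True ((r U p) & (r U s))=True (r U p)=True r=True p=True (r U s)=True s=False ((q U r) | X(r))=True (q U r)=True q=True X(r)=True
s_5={p,r}: (((r U p) & (r U s)) & ((q U r) | X(r)))=True ((r U p) & (r U s))=True (r U p)=True r=True p=True (r U s)=True s=False ((q U r) | X(r))=True (q U r)=True q=False X(r)=True
s_6={p,q,r}: (((r U p) & (r U s)) & ((q U r) | X(r)))=True ((r U p) & (r U s))=True (r U p)=True r=True p=True (r U s)=True s=False ((q U r) | X(r))=True (q U r)=True q=True X(r)=False
s_7={q,s}: (((r U p) & (r U s)) & ((q U r) | X(r)))=False ((r U p) & (r U s))=False (r U p)=False r=False p=False (r U s)=True s=True ((q U r) | X(r))=False (q U r)=False q=True X(r)=False
Evaluating at position 3: result = True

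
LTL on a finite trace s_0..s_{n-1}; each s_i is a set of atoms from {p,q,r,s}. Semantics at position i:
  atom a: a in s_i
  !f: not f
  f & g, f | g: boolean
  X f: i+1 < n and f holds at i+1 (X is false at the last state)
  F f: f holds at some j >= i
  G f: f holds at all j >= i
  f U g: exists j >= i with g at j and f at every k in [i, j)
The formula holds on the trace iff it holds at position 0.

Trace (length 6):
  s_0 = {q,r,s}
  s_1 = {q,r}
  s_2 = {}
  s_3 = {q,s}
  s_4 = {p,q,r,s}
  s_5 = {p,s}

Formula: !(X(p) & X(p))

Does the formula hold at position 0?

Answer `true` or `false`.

s_0={q,r,s}: !(X(p) & X(p))=True (X(p) & X(p))=False X(p)=False p=False
s_1={q,r}: !(X(p) & X(p))=True (X(p) & X(p))=False X(p)=False p=False
s_2={}: !(X(p) & X(p))=True (X(p) & X(p))=False X(p)=False p=False
s_3={q,s}: !(X(p) & X(p))=False (X(p) & X(p))=True X(p)=True p=False
s_4={p,q,r,s}: !(X(p) & X(p))=False (X(p) & X(p))=True X(p)=True p=True
s_5={p,s}: !(X(p) & X(p))=True (X(p) & X(p))=False X(p)=False p=True

Answer: true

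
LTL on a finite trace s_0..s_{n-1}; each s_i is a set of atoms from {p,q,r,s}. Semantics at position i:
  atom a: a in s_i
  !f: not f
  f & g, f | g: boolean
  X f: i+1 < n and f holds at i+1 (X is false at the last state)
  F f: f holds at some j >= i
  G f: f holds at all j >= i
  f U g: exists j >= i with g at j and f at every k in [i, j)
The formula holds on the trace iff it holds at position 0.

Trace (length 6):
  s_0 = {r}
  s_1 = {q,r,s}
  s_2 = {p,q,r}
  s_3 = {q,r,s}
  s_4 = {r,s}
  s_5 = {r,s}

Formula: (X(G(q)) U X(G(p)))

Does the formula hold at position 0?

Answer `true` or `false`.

s_0={r}: (X(G(q)) U X(G(p)))=False X(G(q))=False G(q)=False q=False X(G(p))=False G(p)=False p=False
s_1={q,r,s}: (X(G(q)) U X(G(p)))=False X(G(q))=False G(q)=False q=True X(G(p))=False G(p)=False p=False
s_2={p,q,r}: (X(G(q)) U X(G(p)))=False X(G(q))=False G(q)=False q=True X(G(p))=False G(p)=False p=True
s_3={q,r,s}: (X(G(q)) U X(G(p)))=False X(G(q))=False G(q)=False q=True X(G(p))=False G(p)=False p=False
s_4={r,s}: (X(G(q)) U X(G(p)))=False X(G(q))=False G(q)=False q=False X(G(p))=False G(p)=False p=False
s_5={r,s}: (X(G(q)) U X(G(p)))=False X(G(q))=False G(q)=False q=False X(G(p))=False G(p)=False p=False

Answer: false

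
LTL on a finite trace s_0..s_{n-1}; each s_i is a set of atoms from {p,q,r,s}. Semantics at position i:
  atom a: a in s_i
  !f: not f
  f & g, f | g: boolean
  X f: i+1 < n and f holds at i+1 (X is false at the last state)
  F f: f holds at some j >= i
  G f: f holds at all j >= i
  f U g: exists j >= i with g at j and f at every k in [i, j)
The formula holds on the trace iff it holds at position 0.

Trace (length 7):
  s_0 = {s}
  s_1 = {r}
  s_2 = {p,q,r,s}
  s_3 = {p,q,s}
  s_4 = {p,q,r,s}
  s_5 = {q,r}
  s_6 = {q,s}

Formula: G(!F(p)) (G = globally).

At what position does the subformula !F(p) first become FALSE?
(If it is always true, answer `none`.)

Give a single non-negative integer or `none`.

s_0={s}: !F(p)=False F(p)=True p=False
s_1={r}: !F(p)=False F(p)=True p=False
s_2={p,q,r,s}: !F(p)=False F(p)=True p=True
s_3={p,q,s}: !F(p)=False F(p)=True p=True
s_4={p,q,r,s}: !F(p)=False F(p)=True p=True
s_5={q,r}: !F(p)=True F(p)=False p=False
s_6={q,s}: !F(p)=True F(p)=False p=False
G(!F(p)) holds globally = False
First violation at position 0.

Answer: 0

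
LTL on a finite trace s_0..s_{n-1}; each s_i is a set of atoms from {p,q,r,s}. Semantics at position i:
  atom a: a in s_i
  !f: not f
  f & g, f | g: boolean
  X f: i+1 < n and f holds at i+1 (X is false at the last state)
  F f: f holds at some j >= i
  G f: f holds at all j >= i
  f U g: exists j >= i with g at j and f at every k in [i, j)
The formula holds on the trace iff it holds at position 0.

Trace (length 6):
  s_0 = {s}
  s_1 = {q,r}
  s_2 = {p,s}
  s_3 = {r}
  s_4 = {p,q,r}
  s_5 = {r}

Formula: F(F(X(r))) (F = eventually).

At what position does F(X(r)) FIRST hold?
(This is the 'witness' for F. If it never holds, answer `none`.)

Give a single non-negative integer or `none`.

Answer: 0

Derivation:
s_0={s}: F(X(r))=True X(r)=True r=False
s_1={q,r}: F(X(r))=True X(r)=False r=True
s_2={p,s}: F(X(r))=True X(r)=True r=False
s_3={r}: F(X(r))=True X(r)=True r=True
s_4={p,q,r}: F(X(r))=True X(r)=True r=True
s_5={r}: F(X(r))=False X(r)=False r=True
F(F(X(r))) holds; first witness at position 0.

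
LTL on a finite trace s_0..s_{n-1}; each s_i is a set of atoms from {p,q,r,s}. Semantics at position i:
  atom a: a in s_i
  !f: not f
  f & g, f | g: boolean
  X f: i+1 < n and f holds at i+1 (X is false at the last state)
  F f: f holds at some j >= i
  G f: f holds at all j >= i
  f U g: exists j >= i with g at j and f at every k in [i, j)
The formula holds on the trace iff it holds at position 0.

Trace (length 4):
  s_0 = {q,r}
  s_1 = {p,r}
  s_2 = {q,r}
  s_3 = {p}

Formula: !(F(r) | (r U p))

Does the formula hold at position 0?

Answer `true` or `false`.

Answer: false

Derivation:
s_0={q,r}: !(F(r) | (r U p))=False (F(r) | (r U p))=True F(r)=True r=True (r U p)=True p=False
s_1={p,r}: !(F(r) | (r U p))=False (F(r) | (r U p))=True F(r)=True r=True (r U p)=True p=True
s_2={q,r}: !(F(r) | (r U p))=False (F(r) | (r U p))=True F(r)=True r=True (r U p)=True p=False
s_3={p}: !(F(r) | (r U p))=False (F(r) | (r U p))=True F(r)=False r=False (r U p)=True p=True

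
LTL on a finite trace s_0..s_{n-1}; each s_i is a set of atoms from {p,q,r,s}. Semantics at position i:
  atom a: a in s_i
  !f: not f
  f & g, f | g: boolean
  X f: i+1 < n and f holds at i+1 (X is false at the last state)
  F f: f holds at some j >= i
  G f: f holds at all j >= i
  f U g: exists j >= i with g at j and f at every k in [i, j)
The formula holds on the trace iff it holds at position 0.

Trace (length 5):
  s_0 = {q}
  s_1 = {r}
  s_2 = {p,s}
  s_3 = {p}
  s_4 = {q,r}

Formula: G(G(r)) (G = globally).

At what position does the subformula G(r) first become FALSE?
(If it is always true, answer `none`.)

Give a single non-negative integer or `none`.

Answer: 0

Derivation:
s_0={q}: G(r)=False r=False
s_1={r}: G(r)=False r=True
s_2={p,s}: G(r)=False r=False
s_3={p}: G(r)=False r=False
s_4={q,r}: G(r)=True r=True
G(G(r)) holds globally = False
First violation at position 0.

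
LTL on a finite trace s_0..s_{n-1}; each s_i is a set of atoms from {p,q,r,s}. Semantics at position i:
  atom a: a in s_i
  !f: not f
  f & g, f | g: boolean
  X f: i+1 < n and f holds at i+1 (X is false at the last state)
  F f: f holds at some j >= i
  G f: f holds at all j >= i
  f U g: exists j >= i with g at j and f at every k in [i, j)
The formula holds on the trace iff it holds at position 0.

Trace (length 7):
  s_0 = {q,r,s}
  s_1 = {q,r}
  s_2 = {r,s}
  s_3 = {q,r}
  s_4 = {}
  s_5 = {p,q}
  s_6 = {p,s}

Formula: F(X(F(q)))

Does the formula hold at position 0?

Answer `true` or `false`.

s_0={q,r,s}: F(X(F(q)))=True X(F(q))=True F(q)=True q=True
s_1={q,r}: F(X(F(q)))=True X(F(q))=True F(q)=True q=True
s_2={r,s}: F(X(F(q)))=True X(F(q))=True F(q)=True q=False
s_3={q,r}: F(X(F(q)))=True X(F(q))=True F(q)=True q=True
s_4={}: F(X(F(q)))=True X(F(q))=True F(q)=True q=False
s_5={p,q}: F(X(F(q)))=False X(F(q))=False F(q)=True q=True
s_6={p,s}: F(X(F(q)))=False X(F(q))=False F(q)=False q=False

Answer: true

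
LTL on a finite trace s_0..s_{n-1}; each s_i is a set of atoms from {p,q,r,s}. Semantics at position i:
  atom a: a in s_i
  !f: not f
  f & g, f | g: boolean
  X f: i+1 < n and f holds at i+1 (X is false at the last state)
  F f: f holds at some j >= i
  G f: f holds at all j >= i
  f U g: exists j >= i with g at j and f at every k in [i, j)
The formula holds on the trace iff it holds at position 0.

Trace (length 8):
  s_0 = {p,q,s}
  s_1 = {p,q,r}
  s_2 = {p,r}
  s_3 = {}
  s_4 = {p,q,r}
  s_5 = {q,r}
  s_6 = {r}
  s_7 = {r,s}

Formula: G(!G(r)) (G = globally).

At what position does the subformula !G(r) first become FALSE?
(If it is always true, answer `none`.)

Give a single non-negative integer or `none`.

s_0={p,q,s}: !G(r)=True G(r)=False r=False
s_1={p,q,r}: !G(r)=True G(r)=False r=True
s_2={p,r}: !G(r)=True G(r)=False r=True
s_3={}: !G(r)=True G(r)=False r=False
s_4={p,q,r}: !G(r)=False G(r)=True r=True
s_5={q,r}: !G(r)=False G(r)=True r=True
s_6={r}: !G(r)=False G(r)=True r=True
s_7={r,s}: !G(r)=False G(r)=True r=True
G(!G(r)) holds globally = False
First violation at position 4.

Answer: 4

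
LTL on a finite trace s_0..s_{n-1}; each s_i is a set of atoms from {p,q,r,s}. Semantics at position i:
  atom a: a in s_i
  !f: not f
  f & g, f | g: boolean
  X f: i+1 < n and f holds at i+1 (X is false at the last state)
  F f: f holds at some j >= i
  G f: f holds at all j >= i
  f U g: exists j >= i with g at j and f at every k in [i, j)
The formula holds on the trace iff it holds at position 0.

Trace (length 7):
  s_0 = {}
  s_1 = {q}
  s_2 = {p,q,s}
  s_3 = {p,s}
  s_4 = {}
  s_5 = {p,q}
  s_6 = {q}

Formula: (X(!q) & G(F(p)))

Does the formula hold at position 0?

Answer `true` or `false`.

s_0={}: (X(!q) & G(F(p)))=False X(!q)=False !q=True q=False G(F(p))=False F(p)=True p=False
s_1={q}: (X(!q) & G(F(p)))=False X(!q)=False !q=False q=True G(F(p))=False F(p)=True p=False
s_2={p,q,s}: (X(!q) & G(F(p)))=False X(!q)=True !q=False q=True G(F(p))=False F(p)=True p=True
s_3={p,s}: (X(!q) & G(F(p)))=False X(!q)=True !q=True q=False G(F(p))=False F(p)=True p=True
s_4={}: (X(!q) & G(F(p)))=False X(!q)=False !q=True q=False G(F(p))=False F(p)=True p=False
s_5={p,q}: (X(!q) & G(F(p)))=False X(!q)=False !q=False q=True G(F(p))=False F(p)=True p=True
s_6={q}: (X(!q) & G(F(p)))=False X(!q)=False !q=False q=True G(F(p))=False F(p)=False p=False

Answer: false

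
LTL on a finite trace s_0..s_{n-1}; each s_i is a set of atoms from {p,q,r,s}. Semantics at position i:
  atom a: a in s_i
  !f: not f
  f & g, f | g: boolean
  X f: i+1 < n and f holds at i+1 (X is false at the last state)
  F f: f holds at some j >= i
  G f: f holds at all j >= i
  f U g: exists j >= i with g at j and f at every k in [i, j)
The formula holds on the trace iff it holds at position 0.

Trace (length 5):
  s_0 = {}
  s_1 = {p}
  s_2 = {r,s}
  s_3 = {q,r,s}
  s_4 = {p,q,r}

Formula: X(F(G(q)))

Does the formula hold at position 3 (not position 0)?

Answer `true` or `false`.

Answer: true

Derivation:
s_0={}: X(F(G(q)))=True F(G(q))=True G(q)=False q=False
s_1={p}: X(F(G(q)))=True F(G(q))=True G(q)=False q=False
s_2={r,s}: X(F(G(q)))=True F(G(q))=True G(q)=False q=False
s_3={q,r,s}: X(F(G(q)))=True F(G(q))=True G(q)=True q=True
s_4={p,q,r}: X(F(G(q)))=False F(G(q))=True G(q)=True q=True
Evaluating at position 3: result = True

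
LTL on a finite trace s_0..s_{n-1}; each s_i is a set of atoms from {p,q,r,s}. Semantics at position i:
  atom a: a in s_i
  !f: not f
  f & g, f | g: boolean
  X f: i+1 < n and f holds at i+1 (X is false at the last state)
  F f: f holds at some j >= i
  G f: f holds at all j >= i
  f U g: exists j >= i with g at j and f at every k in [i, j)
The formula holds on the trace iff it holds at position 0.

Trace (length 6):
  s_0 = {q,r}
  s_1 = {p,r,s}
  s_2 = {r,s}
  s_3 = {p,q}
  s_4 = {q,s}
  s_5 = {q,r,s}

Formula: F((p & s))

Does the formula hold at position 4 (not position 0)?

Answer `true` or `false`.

s_0={q,r}: F((p & s))=True (p & s)=False p=False s=False
s_1={p,r,s}: F((p & s))=True (p & s)=True p=True s=True
s_2={r,s}: F((p & s))=False (p & s)=False p=False s=True
s_3={p,q}: F((p & s))=False (p & s)=False p=True s=False
s_4={q,s}: F((p & s))=False (p & s)=False p=False s=True
s_5={q,r,s}: F((p & s))=False (p & s)=False p=False s=True
Evaluating at position 4: result = False

Answer: false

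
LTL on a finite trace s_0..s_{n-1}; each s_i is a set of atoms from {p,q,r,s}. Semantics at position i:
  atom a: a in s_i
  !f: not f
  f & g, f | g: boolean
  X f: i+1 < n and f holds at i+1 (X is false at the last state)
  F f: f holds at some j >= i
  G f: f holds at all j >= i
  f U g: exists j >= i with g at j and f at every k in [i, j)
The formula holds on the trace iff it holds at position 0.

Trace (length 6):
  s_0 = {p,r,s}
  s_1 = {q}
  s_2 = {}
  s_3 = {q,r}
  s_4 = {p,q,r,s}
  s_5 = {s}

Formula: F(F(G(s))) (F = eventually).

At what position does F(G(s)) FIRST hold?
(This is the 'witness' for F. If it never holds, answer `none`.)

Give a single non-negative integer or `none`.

s_0={p,r,s}: F(G(s))=True G(s)=False s=True
s_1={q}: F(G(s))=True G(s)=False s=False
s_2={}: F(G(s))=True G(s)=False s=False
s_3={q,r}: F(G(s))=True G(s)=False s=False
s_4={p,q,r,s}: F(G(s))=True G(s)=True s=True
s_5={s}: F(G(s))=True G(s)=True s=True
F(F(G(s))) holds; first witness at position 0.

Answer: 0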